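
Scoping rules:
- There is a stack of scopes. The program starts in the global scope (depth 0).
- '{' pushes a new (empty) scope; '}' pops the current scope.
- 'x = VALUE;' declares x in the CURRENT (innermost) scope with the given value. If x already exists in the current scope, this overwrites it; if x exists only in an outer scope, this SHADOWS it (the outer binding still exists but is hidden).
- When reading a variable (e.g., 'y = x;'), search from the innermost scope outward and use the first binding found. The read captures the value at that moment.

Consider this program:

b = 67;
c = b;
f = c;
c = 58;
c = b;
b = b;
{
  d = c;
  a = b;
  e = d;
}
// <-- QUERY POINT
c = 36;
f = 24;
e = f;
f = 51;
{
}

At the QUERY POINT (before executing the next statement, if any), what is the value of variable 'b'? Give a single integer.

Step 1: declare b=67 at depth 0
Step 2: declare c=(read b)=67 at depth 0
Step 3: declare f=(read c)=67 at depth 0
Step 4: declare c=58 at depth 0
Step 5: declare c=(read b)=67 at depth 0
Step 6: declare b=(read b)=67 at depth 0
Step 7: enter scope (depth=1)
Step 8: declare d=(read c)=67 at depth 1
Step 9: declare a=(read b)=67 at depth 1
Step 10: declare e=(read d)=67 at depth 1
Step 11: exit scope (depth=0)
Visible at query point: b=67 c=67 f=67

Answer: 67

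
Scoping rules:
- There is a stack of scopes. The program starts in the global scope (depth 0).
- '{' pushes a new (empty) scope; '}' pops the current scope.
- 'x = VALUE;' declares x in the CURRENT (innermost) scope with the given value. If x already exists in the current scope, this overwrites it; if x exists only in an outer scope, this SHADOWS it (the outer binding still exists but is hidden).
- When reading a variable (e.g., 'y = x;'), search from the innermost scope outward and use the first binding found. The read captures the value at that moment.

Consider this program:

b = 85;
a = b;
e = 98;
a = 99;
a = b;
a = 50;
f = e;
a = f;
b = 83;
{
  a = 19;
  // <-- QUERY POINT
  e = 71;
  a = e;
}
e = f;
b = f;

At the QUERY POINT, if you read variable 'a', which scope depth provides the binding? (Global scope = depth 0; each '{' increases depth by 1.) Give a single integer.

Step 1: declare b=85 at depth 0
Step 2: declare a=(read b)=85 at depth 0
Step 3: declare e=98 at depth 0
Step 4: declare a=99 at depth 0
Step 5: declare a=(read b)=85 at depth 0
Step 6: declare a=50 at depth 0
Step 7: declare f=(read e)=98 at depth 0
Step 8: declare a=(read f)=98 at depth 0
Step 9: declare b=83 at depth 0
Step 10: enter scope (depth=1)
Step 11: declare a=19 at depth 1
Visible at query point: a=19 b=83 e=98 f=98

Answer: 1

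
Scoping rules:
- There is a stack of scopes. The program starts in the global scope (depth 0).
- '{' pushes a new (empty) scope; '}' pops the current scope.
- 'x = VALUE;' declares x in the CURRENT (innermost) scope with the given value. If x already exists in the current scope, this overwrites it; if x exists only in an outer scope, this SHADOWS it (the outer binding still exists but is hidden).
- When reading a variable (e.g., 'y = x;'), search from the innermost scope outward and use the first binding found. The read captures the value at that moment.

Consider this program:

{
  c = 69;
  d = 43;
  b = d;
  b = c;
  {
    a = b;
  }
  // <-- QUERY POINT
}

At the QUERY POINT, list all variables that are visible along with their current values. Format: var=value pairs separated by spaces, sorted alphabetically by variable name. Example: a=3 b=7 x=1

Step 1: enter scope (depth=1)
Step 2: declare c=69 at depth 1
Step 3: declare d=43 at depth 1
Step 4: declare b=(read d)=43 at depth 1
Step 5: declare b=(read c)=69 at depth 1
Step 6: enter scope (depth=2)
Step 7: declare a=(read b)=69 at depth 2
Step 8: exit scope (depth=1)
Visible at query point: b=69 c=69 d=43

Answer: b=69 c=69 d=43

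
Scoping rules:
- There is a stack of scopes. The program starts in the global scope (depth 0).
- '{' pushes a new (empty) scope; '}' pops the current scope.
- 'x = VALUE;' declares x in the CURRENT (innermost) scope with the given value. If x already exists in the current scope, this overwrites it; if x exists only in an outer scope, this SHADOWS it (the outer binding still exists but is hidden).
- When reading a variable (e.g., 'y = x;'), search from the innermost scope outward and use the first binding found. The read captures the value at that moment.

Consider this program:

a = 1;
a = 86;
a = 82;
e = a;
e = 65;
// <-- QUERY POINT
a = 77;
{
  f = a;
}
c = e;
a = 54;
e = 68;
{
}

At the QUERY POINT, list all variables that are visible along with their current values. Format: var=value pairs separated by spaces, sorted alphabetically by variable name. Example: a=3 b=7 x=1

Answer: a=82 e=65

Derivation:
Step 1: declare a=1 at depth 0
Step 2: declare a=86 at depth 0
Step 3: declare a=82 at depth 0
Step 4: declare e=(read a)=82 at depth 0
Step 5: declare e=65 at depth 0
Visible at query point: a=82 e=65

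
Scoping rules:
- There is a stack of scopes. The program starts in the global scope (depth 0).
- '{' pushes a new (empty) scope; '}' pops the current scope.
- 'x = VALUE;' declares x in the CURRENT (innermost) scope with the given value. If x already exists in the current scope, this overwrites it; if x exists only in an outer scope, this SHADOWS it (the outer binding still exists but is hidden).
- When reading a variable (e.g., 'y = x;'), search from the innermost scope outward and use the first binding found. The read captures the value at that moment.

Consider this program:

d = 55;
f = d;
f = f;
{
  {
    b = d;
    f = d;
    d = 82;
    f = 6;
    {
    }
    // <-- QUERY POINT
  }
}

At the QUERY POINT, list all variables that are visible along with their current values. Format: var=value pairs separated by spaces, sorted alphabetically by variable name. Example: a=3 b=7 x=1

Answer: b=55 d=82 f=6

Derivation:
Step 1: declare d=55 at depth 0
Step 2: declare f=(read d)=55 at depth 0
Step 3: declare f=(read f)=55 at depth 0
Step 4: enter scope (depth=1)
Step 5: enter scope (depth=2)
Step 6: declare b=(read d)=55 at depth 2
Step 7: declare f=(read d)=55 at depth 2
Step 8: declare d=82 at depth 2
Step 9: declare f=6 at depth 2
Step 10: enter scope (depth=3)
Step 11: exit scope (depth=2)
Visible at query point: b=55 d=82 f=6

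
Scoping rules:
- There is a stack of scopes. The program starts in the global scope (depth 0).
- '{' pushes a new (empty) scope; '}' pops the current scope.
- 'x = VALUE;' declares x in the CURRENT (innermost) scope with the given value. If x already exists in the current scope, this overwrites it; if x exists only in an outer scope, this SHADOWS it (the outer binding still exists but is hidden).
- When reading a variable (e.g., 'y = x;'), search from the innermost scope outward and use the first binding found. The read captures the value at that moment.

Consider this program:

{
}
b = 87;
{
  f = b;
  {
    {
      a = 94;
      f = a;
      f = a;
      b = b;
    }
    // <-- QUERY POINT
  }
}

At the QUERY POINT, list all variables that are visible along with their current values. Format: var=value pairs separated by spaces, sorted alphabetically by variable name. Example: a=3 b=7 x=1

Step 1: enter scope (depth=1)
Step 2: exit scope (depth=0)
Step 3: declare b=87 at depth 0
Step 4: enter scope (depth=1)
Step 5: declare f=(read b)=87 at depth 1
Step 6: enter scope (depth=2)
Step 7: enter scope (depth=3)
Step 8: declare a=94 at depth 3
Step 9: declare f=(read a)=94 at depth 3
Step 10: declare f=(read a)=94 at depth 3
Step 11: declare b=(read b)=87 at depth 3
Step 12: exit scope (depth=2)
Visible at query point: b=87 f=87

Answer: b=87 f=87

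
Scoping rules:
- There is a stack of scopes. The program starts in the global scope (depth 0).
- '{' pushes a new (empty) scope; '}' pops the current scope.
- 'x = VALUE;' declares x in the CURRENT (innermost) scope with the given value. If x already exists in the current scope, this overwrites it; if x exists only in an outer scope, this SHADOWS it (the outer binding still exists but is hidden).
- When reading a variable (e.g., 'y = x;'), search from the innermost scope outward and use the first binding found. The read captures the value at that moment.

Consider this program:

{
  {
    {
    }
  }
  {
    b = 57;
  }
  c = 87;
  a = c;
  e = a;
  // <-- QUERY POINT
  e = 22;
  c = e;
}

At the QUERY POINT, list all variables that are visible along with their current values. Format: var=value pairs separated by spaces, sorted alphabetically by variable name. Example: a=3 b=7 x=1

Answer: a=87 c=87 e=87

Derivation:
Step 1: enter scope (depth=1)
Step 2: enter scope (depth=2)
Step 3: enter scope (depth=3)
Step 4: exit scope (depth=2)
Step 5: exit scope (depth=1)
Step 6: enter scope (depth=2)
Step 7: declare b=57 at depth 2
Step 8: exit scope (depth=1)
Step 9: declare c=87 at depth 1
Step 10: declare a=(read c)=87 at depth 1
Step 11: declare e=(read a)=87 at depth 1
Visible at query point: a=87 c=87 e=87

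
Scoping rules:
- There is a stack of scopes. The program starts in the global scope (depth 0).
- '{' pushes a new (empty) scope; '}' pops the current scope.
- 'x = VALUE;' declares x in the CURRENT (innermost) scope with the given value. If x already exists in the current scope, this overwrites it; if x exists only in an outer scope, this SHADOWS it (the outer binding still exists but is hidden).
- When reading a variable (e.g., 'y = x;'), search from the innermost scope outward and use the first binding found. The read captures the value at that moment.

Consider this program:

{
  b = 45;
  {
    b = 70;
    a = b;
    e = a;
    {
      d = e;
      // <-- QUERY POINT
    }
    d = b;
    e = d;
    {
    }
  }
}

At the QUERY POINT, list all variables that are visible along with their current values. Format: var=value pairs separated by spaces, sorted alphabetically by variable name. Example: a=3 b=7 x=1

Answer: a=70 b=70 d=70 e=70

Derivation:
Step 1: enter scope (depth=1)
Step 2: declare b=45 at depth 1
Step 3: enter scope (depth=2)
Step 4: declare b=70 at depth 2
Step 5: declare a=(read b)=70 at depth 2
Step 6: declare e=(read a)=70 at depth 2
Step 7: enter scope (depth=3)
Step 8: declare d=(read e)=70 at depth 3
Visible at query point: a=70 b=70 d=70 e=70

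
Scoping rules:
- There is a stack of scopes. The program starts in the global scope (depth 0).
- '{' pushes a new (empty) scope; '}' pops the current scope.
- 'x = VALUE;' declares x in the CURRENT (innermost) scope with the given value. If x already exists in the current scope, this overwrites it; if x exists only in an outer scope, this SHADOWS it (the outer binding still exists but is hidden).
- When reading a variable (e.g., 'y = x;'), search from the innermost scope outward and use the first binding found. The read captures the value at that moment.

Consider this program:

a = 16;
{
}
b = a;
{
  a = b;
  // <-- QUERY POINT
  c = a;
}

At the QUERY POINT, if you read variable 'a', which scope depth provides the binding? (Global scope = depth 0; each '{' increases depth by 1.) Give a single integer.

Step 1: declare a=16 at depth 0
Step 2: enter scope (depth=1)
Step 3: exit scope (depth=0)
Step 4: declare b=(read a)=16 at depth 0
Step 5: enter scope (depth=1)
Step 6: declare a=(read b)=16 at depth 1
Visible at query point: a=16 b=16

Answer: 1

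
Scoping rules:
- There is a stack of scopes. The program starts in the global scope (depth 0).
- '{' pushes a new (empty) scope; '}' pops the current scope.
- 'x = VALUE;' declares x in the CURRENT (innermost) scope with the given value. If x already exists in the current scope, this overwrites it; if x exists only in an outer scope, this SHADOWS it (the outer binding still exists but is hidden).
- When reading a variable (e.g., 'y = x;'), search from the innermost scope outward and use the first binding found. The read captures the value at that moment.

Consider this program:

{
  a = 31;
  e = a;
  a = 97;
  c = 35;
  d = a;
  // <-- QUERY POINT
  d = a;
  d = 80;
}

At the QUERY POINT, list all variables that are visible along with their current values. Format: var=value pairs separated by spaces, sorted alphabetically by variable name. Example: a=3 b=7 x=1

Step 1: enter scope (depth=1)
Step 2: declare a=31 at depth 1
Step 3: declare e=(read a)=31 at depth 1
Step 4: declare a=97 at depth 1
Step 5: declare c=35 at depth 1
Step 6: declare d=(read a)=97 at depth 1
Visible at query point: a=97 c=35 d=97 e=31

Answer: a=97 c=35 d=97 e=31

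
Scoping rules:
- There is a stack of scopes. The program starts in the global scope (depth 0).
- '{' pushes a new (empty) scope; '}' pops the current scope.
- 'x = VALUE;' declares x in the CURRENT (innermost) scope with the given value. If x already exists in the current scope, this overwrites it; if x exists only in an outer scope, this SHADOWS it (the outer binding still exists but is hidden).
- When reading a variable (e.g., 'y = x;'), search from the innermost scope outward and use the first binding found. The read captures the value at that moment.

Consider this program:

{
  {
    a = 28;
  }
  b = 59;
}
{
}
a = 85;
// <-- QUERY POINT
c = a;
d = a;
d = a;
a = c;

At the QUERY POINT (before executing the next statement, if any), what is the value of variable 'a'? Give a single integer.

Answer: 85

Derivation:
Step 1: enter scope (depth=1)
Step 2: enter scope (depth=2)
Step 3: declare a=28 at depth 2
Step 4: exit scope (depth=1)
Step 5: declare b=59 at depth 1
Step 6: exit scope (depth=0)
Step 7: enter scope (depth=1)
Step 8: exit scope (depth=0)
Step 9: declare a=85 at depth 0
Visible at query point: a=85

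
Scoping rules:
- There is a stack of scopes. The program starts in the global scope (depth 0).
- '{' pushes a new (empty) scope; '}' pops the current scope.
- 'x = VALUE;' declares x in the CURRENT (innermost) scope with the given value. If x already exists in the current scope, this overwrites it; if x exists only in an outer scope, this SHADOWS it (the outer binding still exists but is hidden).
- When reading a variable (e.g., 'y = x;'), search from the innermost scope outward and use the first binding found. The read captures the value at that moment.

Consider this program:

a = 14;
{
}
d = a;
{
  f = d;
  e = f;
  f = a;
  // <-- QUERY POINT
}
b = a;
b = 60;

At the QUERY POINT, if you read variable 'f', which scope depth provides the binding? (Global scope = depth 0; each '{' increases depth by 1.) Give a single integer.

Answer: 1

Derivation:
Step 1: declare a=14 at depth 0
Step 2: enter scope (depth=1)
Step 3: exit scope (depth=0)
Step 4: declare d=(read a)=14 at depth 0
Step 5: enter scope (depth=1)
Step 6: declare f=(read d)=14 at depth 1
Step 7: declare e=(read f)=14 at depth 1
Step 8: declare f=(read a)=14 at depth 1
Visible at query point: a=14 d=14 e=14 f=14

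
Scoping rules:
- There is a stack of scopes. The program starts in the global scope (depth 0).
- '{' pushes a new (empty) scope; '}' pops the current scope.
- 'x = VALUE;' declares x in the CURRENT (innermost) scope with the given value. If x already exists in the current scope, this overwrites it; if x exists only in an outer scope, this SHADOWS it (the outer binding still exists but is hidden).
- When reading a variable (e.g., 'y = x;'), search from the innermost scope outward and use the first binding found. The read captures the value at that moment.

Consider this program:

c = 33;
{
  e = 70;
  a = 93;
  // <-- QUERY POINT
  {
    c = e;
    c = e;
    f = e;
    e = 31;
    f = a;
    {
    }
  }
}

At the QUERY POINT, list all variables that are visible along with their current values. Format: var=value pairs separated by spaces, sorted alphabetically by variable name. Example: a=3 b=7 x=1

Step 1: declare c=33 at depth 0
Step 2: enter scope (depth=1)
Step 3: declare e=70 at depth 1
Step 4: declare a=93 at depth 1
Visible at query point: a=93 c=33 e=70

Answer: a=93 c=33 e=70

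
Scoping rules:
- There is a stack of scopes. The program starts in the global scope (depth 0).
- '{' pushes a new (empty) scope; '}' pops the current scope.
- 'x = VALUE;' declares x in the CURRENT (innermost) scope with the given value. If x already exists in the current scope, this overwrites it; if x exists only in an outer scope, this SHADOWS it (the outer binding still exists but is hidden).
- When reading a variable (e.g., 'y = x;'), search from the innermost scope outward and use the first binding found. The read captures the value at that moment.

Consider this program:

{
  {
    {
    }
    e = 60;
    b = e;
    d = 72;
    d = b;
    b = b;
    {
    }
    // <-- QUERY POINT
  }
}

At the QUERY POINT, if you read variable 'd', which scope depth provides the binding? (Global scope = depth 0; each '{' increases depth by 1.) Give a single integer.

Step 1: enter scope (depth=1)
Step 2: enter scope (depth=2)
Step 3: enter scope (depth=3)
Step 4: exit scope (depth=2)
Step 5: declare e=60 at depth 2
Step 6: declare b=(read e)=60 at depth 2
Step 7: declare d=72 at depth 2
Step 8: declare d=(read b)=60 at depth 2
Step 9: declare b=(read b)=60 at depth 2
Step 10: enter scope (depth=3)
Step 11: exit scope (depth=2)
Visible at query point: b=60 d=60 e=60

Answer: 2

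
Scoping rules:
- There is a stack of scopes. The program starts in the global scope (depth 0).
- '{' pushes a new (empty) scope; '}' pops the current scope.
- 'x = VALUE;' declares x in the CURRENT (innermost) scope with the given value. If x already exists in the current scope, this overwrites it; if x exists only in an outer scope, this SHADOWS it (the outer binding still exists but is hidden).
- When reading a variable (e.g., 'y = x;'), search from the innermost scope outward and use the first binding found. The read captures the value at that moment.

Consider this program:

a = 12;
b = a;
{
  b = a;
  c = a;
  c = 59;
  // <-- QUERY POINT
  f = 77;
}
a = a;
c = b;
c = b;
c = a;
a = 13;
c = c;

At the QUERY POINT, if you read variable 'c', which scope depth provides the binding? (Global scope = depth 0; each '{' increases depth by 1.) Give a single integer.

Answer: 1

Derivation:
Step 1: declare a=12 at depth 0
Step 2: declare b=(read a)=12 at depth 0
Step 3: enter scope (depth=1)
Step 4: declare b=(read a)=12 at depth 1
Step 5: declare c=(read a)=12 at depth 1
Step 6: declare c=59 at depth 1
Visible at query point: a=12 b=12 c=59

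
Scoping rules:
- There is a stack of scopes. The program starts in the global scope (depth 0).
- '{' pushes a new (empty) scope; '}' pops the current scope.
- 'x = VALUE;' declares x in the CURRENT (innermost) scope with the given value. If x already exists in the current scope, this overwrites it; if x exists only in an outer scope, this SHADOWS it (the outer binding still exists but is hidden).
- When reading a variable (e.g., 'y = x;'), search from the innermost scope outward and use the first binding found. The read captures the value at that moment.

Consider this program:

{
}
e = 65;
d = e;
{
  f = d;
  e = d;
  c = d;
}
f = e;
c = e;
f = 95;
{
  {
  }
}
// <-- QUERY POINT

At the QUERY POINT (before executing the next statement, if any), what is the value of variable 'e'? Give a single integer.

Step 1: enter scope (depth=1)
Step 2: exit scope (depth=0)
Step 3: declare e=65 at depth 0
Step 4: declare d=(read e)=65 at depth 0
Step 5: enter scope (depth=1)
Step 6: declare f=(read d)=65 at depth 1
Step 7: declare e=(read d)=65 at depth 1
Step 8: declare c=(read d)=65 at depth 1
Step 9: exit scope (depth=0)
Step 10: declare f=(read e)=65 at depth 0
Step 11: declare c=(read e)=65 at depth 0
Step 12: declare f=95 at depth 0
Step 13: enter scope (depth=1)
Step 14: enter scope (depth=2)
Step 15: exit scope (depth=1)
Step 16: exit scope (depth=0)
Visible at query point: c=65 d=65 e=65 f=95

Answer: 65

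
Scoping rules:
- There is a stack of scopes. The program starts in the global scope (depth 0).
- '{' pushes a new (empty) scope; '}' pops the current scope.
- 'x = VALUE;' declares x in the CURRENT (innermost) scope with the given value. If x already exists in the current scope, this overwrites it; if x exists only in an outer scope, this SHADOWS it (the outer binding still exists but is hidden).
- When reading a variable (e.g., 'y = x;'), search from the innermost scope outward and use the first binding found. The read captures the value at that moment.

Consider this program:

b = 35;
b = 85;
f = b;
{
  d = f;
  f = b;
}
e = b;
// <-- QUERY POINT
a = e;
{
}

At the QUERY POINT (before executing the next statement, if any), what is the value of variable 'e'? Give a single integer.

Step 1: declare b=35 at depth 0
Step 2: declare b=85 at depth 0
Step 3: declare f=(read b)=85 at depth 0
Step 4: enter scope (depth=1)
Step 5: declare d=(read f)=85 at depth 1
Step 6: declare f=(read b)=85 at depth 1
Step 7: exit scope (depth=0)
Step 8: declare e=(read b)=85 at depth 0
Visible at query point: b=85 e=85 f=85

Answer: 85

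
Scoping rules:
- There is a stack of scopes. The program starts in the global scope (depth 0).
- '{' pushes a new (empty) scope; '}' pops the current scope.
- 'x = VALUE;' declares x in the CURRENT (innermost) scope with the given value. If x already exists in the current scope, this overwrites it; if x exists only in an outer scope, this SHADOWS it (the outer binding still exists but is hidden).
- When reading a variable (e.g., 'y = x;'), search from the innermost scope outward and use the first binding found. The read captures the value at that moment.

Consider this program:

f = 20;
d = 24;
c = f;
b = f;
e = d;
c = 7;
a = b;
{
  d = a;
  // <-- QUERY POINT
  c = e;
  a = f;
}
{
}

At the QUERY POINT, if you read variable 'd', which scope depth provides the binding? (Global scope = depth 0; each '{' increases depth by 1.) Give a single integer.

Answer: 1

Derivation:
Step 1: declare f=20 at depth 0
Step 2: declare d=24 at depth 0
Step 3: declare c=(read f)=20 at depth 0
Step 4: declare b=(read f)=20 at depth 0
Step 5: declare e=(read d)=24 at depth 0
Step 6: declare c=7 at depth 0
Step 7: declare a=(read b)=20 at depth 0
Step 8: enter scope (depth=1)
Step 9: declare d=(read a)=20 at depth 1
Visible at query point: a=20 b=20 c=7 d=20 e=24 f=20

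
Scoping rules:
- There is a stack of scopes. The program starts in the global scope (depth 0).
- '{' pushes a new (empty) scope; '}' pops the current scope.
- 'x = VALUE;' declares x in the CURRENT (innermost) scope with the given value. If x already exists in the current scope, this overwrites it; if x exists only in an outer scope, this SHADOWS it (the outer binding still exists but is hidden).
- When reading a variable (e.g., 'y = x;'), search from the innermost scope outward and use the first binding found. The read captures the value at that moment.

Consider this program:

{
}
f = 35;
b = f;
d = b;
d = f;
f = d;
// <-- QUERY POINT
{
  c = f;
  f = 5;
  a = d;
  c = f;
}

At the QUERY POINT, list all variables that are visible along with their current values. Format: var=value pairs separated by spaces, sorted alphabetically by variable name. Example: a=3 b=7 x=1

Step 1: enter scope (depth=1)
Step 2: exit scope (depth=0)
Step 3: declare f=35 at depth 0
Step 4: declare b=(read f)=35 at depth 0
Step 5: declare d=(read b)=35 at depth 0
Step 6: declare d=(read f)=35 at depth 0
Step 7: declare f=(read d)=35 at depth 0
Visible at query point: b=35 d=35 f=35

Answer: b=35 d=35 f=35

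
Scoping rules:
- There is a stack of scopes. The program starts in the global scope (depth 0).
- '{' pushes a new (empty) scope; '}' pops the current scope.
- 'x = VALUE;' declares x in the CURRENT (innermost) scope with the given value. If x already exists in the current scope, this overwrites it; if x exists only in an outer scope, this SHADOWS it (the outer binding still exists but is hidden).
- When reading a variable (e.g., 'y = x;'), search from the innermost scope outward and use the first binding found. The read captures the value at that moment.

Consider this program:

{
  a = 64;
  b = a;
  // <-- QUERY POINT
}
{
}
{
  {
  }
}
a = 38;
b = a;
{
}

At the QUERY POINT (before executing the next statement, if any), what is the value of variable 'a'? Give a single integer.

Answer: 64

Derivation:
Step 1: enter scope (depth=1)
Step 2: declare a=64 at depth 1
Step 3: declare b=(read a)=64 at depth 1
Visible at query point: a=64 b=64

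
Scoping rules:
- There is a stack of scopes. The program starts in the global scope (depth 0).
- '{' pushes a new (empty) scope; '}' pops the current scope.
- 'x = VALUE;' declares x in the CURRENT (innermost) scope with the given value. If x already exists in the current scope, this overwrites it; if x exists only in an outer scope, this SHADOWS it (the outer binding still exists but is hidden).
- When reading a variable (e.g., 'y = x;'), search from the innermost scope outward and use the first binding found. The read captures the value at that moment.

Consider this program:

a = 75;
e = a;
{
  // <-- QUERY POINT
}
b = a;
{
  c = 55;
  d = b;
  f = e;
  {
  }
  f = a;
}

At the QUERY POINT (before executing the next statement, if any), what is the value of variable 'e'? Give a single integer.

Answer: 75

Derivation:
Step 1: declare a=75 at depth 0
Step 2: declare e=(read a)=75 at depth 0
Step 3: enter scope (depth=1)
Visible at query point: a=75 e=75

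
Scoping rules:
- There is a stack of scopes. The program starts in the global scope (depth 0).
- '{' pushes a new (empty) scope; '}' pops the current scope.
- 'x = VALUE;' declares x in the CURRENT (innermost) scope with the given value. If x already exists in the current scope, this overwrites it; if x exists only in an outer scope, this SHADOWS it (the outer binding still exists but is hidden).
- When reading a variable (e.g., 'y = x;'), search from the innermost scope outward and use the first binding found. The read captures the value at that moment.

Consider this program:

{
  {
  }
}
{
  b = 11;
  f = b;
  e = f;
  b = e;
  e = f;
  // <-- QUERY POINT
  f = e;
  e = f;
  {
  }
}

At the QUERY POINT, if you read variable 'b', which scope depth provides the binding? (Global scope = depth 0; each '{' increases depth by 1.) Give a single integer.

Step 1: enter scope (depth=1)
Step 2: enter scope (depth=2)
Step 3: exit scope (depth=1)
Step 4: exit scope (depth=0)
Step 5: enter scope (depth=1)
Step 6: declare b=11 at depth 1
Step 7: declare f=(read b)=11 at depth 1
Step 8: declare e=(read f)=11 at depth 1
Step 9: declare b=(read e)=11 at depth 1
Step 10: declare e=(read f)=11 at depth 1
Visible at query point: b=11 e=11 f=11

Answer: 1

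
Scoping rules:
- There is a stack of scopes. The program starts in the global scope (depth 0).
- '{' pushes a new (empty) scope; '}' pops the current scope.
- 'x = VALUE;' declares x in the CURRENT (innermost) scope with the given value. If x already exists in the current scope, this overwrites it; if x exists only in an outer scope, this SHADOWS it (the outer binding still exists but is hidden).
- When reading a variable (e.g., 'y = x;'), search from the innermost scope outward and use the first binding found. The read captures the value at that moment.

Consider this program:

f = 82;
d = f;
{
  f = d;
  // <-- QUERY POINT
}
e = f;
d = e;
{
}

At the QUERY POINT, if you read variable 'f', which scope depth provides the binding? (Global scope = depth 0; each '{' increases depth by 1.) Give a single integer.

Step 1: declare f=82 at depth 0
Step 2: declare d=(read f)=82 at depth 0
Step 3: enter scope (depth=1)
Step 4: declare f=(read d)=82 at depth 1
Visible at query point: d=82 f=82

Answer: 1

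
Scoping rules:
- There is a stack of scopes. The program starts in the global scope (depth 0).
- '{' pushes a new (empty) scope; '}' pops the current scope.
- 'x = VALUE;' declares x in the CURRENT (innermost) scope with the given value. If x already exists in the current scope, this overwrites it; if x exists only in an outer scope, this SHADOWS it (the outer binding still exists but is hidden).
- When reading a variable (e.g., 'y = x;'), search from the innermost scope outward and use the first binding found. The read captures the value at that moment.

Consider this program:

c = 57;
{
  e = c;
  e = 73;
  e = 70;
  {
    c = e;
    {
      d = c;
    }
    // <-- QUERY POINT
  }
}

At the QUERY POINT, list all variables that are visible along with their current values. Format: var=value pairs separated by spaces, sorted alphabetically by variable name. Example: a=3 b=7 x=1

Step 1: declare c=57 at depth 0
Step 2: enter scope (depth=1)
Step 3: declare e=(read c)=57 at depth 1
Step 4: declare e=73 at depth 1
Step 5: declare e=70 at depth 1
Step 6: enter scope (depth=2)
Step 7: declare c=(read e)=70 at depth 2
Step 8: enter scope (depth=3)
Step 9: declare d=(read c)=70 at depth 3
Step 10: exit scope (depth=2)
Visible at query point: c=70 e=70

Answer: c=70 e=70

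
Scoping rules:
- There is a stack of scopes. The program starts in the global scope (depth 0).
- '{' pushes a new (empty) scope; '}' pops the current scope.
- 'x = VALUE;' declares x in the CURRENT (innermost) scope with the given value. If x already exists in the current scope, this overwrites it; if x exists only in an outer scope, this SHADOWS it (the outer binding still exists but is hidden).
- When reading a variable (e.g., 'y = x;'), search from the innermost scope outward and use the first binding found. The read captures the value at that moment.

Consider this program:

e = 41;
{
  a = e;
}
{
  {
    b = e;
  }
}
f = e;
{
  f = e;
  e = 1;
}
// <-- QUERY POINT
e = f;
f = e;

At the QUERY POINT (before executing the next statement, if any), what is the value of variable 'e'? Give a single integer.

Step 1: declare e=41 at depth 0
Step 2: enter scope (depth=1)
Step 3: declare a=(read e)=41 at depth 1
Step 4: exit scope (depth=0)
Step 5: enter scope (depth=1)
Step 6: enter scope (depth=2)
Step 7: declare b=(read e)=41 at depth 2
Step 8: exit scope (depth=1)
Step 9: exit scope (depth=0)
Step 10: declare f=(read e)=41 at depth 0
Step 11: enter scope (depth=1)
Step 12: declare f=(read e)=41 at depth 1
Step 13: declare e=1 at depth 1
Step 14: exit scope (depth=0)
Visible at query point: e=41 f=41

Answer: 41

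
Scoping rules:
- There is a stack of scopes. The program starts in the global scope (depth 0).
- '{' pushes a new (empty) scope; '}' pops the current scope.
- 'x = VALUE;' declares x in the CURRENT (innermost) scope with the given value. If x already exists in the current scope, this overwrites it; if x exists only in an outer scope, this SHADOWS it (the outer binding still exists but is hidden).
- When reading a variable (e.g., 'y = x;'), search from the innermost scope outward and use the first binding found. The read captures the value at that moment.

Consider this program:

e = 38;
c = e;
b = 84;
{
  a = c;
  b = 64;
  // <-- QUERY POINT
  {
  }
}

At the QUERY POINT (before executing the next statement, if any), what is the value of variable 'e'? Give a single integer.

Step 1: declare e=38 at depth 0
Step 2: declare c=(read e)=38 at depth 0
Step 3: declare b=84 at depth 0
Step 4: enter scope (depth=1)
Step 5: declare a=(read c)=38 at depth 1
Step 6: declare b=64 at depth 1
Visible at query point: a=38 b=64 c=38 e=38

Answer: 38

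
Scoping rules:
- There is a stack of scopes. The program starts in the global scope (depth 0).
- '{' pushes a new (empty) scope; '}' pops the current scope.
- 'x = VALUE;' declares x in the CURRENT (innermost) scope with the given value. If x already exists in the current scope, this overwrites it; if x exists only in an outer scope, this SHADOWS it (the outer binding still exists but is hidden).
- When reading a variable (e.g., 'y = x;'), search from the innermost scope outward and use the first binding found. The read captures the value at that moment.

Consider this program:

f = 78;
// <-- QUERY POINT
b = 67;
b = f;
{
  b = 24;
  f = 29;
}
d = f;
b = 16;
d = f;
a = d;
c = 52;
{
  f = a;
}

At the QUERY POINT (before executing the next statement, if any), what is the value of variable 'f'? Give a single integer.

Step 1: declare f=78 at depth 0
Visible at query point: f=78

Answer: 78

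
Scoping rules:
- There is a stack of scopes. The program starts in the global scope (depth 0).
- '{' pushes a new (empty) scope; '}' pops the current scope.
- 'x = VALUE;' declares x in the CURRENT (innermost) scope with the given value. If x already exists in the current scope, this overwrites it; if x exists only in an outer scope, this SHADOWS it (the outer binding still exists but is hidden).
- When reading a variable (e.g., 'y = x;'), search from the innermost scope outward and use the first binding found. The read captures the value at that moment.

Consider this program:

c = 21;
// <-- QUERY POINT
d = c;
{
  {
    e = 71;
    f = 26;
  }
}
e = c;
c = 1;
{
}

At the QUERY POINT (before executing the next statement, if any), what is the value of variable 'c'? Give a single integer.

Step 1: declare c=21 at depth 0
Visible at query point: c=21

Answer: 21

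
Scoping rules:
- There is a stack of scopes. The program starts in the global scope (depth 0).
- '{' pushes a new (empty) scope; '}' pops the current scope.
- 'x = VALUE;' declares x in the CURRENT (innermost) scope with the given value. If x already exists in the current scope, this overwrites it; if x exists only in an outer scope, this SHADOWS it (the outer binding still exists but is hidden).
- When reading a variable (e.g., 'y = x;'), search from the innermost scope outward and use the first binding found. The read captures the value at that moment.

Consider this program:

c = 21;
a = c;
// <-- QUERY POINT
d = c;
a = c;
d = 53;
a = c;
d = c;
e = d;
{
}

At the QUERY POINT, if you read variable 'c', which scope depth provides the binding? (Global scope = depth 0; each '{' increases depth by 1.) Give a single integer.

Answer: 0

Derivation:
Step 1: declare c=21 at depth 0
Step 2: declare a=(read c)=21 at depth 0
Visible at query point: a=21 c=21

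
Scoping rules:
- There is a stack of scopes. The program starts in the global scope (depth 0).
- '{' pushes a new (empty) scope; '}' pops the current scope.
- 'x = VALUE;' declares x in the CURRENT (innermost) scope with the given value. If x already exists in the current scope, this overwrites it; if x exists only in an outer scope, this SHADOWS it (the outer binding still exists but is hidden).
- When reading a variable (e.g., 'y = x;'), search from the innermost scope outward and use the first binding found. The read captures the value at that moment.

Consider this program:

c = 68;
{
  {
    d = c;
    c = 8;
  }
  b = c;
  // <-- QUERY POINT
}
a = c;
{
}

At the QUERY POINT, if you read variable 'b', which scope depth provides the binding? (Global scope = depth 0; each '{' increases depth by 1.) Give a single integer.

Step 1: declare c=68 at depth 0
Step 2: enter scope (depth=1)
Step 3: enter scope (depth=2)
Step 4: declare d=(read c)=68 at depth 2
Step 5: declare c=8 at depth 2
Step 6: exit scope (depth=1)
Step 7: declare b=(read c)=68 at depth 1
Visible at query point: b=68 c=68

Answer: 1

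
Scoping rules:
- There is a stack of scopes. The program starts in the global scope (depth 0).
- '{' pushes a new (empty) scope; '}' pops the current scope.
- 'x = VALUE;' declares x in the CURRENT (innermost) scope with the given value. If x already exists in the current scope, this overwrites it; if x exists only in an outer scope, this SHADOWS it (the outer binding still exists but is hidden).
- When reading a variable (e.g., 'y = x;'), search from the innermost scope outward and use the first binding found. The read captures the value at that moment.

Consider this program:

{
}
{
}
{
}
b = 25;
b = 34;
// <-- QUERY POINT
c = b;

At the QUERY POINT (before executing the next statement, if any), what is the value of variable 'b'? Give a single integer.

Step 1: enter scope (depth=1)
Step 2: exit scope (depth=0)
Step 3: enter scope (depth=1)
Step 4: exit scope (depth=0)
Step 5: enter scope (depth=1)
Step 6: exit scope (depth=0)
Step 7: declare b=25 at depth 0
Step 8: declare b=34 at depth 0
Visible at query point: b=34

Answer: 34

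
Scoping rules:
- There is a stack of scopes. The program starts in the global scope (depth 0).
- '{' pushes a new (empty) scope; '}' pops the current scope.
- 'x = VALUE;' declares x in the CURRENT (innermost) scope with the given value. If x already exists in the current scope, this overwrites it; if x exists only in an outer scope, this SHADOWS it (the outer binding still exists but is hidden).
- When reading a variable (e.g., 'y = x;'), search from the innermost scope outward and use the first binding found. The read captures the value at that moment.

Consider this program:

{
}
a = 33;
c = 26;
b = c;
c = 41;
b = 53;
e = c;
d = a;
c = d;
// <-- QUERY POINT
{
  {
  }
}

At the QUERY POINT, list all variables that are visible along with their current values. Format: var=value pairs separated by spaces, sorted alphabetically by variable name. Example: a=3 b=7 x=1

Step 1: enter scope (depth=1)
Step 2: exit scope (depth=0)
Step 3: declare a=33 at depth 0
Step 4: declare c=26 at depth 0
Step 5: declare b=(read c)=26 at depth 0
Step 6: declare c=41 at depth 0
Step 7: declare b=53 at depth 0
Step 8: declare e=(read c)=41 at depth 0
Step 9: declare d=(read a)=33 at depth 0
Step 10: declare c=(read d)=33 at depth 0
Visible at query point: a=33 b=53 c=33 d=33 e=41

Answer: a=33 b=53 c=33 d=33 e=41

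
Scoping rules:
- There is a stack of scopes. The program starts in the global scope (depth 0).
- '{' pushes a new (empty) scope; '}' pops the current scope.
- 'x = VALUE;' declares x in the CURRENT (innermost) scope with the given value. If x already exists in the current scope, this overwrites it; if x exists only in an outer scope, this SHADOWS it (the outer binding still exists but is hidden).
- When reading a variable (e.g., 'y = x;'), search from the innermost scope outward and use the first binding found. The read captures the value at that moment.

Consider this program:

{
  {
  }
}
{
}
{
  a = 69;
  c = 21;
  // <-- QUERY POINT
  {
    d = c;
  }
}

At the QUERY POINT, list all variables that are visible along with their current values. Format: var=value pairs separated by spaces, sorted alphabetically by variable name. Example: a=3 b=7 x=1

Answer: a=69 c=21

Derivation:
Step 1: enter scope (depth=1)
Step 2: enter scope (depth=2)
Step 3: exit scope (depth=1)
Step 4: exit scope (depth=0)
Step 5: enter scope (depth=1)
Step 6: exit scope (depth=0)
Step 7: enter scope (depth=1)
Step 8: declare a=69 at depth 1
Step 9: declare c=21 at depth 1
Visible at query point: a=69 c=21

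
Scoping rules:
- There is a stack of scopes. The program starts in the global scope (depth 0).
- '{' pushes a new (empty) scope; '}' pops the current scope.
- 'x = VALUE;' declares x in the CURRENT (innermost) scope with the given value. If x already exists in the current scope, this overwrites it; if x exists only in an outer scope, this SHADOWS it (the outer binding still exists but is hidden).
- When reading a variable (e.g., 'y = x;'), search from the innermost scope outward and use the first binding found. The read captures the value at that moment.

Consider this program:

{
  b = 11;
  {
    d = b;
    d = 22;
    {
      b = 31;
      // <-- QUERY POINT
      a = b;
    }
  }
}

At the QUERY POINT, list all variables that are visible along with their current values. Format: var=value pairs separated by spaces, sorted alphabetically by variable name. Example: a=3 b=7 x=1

Step 1: enter scope (depth=1)
Step 2: declare b=11 at depth 1
Step 3: enter scope (depth=2)
Step 4: declare d=(read b)=11 at depth 2
Step 5: declare d=22 at depth 2
Step 6: enter scope (depth=3)
Step 7: declare b=31 at depth 3
Visible at query point: b=31 d=22

Answer: b=31 d=22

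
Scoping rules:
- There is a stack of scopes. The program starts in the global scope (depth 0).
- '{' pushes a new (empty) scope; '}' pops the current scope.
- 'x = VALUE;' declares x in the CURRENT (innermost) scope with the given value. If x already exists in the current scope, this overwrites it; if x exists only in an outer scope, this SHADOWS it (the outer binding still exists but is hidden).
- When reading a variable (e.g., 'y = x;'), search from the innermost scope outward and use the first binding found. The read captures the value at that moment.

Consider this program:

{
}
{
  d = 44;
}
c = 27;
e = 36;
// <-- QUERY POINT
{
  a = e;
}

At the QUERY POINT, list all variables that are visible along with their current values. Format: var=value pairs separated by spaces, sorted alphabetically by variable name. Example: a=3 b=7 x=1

Answer: c=27 e=36

Derivation:
Step 1: enter scope (depth=1)
Step 2: exit scope (depth=0)
Step 3: enter scope (depth=1)
Step 4: declare d=44 at depth 1
Step 5: exit scope (depth=0)
Step 6: declare c=27 at depth 0
Step 7: declare e=36 at depth 0
Visible at query point: c=27 e=36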